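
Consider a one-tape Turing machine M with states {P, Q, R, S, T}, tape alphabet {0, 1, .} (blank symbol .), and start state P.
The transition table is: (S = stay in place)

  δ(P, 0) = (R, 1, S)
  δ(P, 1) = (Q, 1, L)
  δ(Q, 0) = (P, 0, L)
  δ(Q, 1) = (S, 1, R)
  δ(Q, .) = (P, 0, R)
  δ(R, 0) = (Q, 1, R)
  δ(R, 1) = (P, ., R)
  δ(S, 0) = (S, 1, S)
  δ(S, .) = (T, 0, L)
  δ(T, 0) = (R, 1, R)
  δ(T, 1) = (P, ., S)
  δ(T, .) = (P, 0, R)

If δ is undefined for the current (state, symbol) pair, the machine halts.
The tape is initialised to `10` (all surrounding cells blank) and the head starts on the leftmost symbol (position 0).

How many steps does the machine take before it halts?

state=P head=0 tape=..[1]0   (P,1)→(Q,1,L)
state=Q head=-1 tape=.[.]10   (Q,.)→(P,0,R)
state=P head=0 tape=.0[1]0   (P,1)→(Q,1,L)
state=Q head=-1 tape=.[0]10   (Q,0)→(P,0,L)
state=P head=-2 tape=[.]010
M halts after 4 transitions.

4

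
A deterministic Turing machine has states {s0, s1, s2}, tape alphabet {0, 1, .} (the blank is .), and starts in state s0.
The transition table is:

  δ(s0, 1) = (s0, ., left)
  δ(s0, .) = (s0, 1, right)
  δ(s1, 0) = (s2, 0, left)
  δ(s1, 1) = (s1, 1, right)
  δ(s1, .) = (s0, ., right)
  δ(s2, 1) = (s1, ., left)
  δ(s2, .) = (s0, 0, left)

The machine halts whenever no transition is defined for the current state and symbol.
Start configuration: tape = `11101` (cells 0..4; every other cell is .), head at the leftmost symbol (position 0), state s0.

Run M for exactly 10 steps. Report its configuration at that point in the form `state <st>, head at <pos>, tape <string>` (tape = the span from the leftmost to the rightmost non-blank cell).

s0 | ..[1]1101   read 1 → write ., move left, go to s0
s0 | .[.].1101   read . → write 1, move right, go to s0
s0 | .1[.]1101   read . → write 1, move right, go to s0
s0 | .11[1]101   read 1 → write ., move left, go to s0
s0 | .1[1].101   read 1 → write ., move left, go to s0
s0 | .[1]..101   read 1 → write ., move left, go to s0
s0 | [.]...101   read . → write 1, move right, go to s0
s0 | 1[.]..101   read . → write 1, move right, go to s0
s0 | 11[.].101   read . → write 1, move right, go to s0
s0 | 111[.]101   read . → write 1, move right, go to s0
s0 | 1111[1]01
After 10 steps: state s0, head at 2, tape 1111101.

state s0, head at 2, tape 1111101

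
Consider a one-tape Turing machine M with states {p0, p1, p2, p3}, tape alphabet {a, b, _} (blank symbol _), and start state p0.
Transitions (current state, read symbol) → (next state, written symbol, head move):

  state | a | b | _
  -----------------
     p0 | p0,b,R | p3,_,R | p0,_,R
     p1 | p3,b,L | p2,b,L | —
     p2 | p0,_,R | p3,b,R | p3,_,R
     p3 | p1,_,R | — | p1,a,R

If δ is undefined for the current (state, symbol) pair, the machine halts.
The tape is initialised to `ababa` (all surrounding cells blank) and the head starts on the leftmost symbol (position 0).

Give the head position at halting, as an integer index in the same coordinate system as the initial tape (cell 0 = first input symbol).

3

p0 | [a]baba   read a → write b, move R, go to p0
p0 | b[b]aba   read b → write _, move R, go to p3
p3 | b_[a]ba   read a → write _, move R, go to p1
p1 | b__[b]a   read b → write b, move L, go to p2
p2 | b_[_]ba   read _ → write _, move R, go to p3
p3 | b__[b]a
At halt the head is at cell 3.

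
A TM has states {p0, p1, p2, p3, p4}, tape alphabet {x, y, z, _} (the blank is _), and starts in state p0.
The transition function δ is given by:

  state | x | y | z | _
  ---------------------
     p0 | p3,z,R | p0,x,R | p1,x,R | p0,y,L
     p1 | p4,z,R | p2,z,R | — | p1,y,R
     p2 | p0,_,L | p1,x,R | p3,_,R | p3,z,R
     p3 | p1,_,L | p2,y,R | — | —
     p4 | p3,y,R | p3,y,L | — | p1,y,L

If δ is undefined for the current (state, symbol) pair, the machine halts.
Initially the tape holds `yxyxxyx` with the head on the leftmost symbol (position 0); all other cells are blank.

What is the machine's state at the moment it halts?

p1

p0 | [y]xyxxyx_   read y → write x, move R, go to p0
p0 | x[x]yxxyx_   read x → write z, move R, go to p3
p3 | xz[y]xxyx_   read y → write y, move R, go to p2
p2 | xzy[x]xyx_   read x → write _, move L, go to p0
p0 | xz[y]_xyx_   read y → write x, move R, go to p0
p0 | xzx[_]xyx_   read _ → write y, move L, go to p0
p0 | xz[x]yxyx_   read x → write z, move R, go to p3
p3 | xzz[y]xyx_   read y → write y, move R, go to p2
p2 | xzzy[x]yx_   read x → write _, move L, go to p0
p0 | xzz[y]_yx_   read y → write x, move R, go to p0
p0 | xzzx[_]yx_   read _ → write y, move L, go to p0
p0 | xzz[x]yyx_   read x → write z, move R, go to p3
p3 | xzzz[y]yx_   read y → write y, move R, go to p2
p2 | xzzzy[y]x_   read y → write x, move R, go to p1
p1 | xzzzyx[x]_   read x → write z, move R, go to p4
p4 | xzzzyxz[_]   read _ → write y, move L, go to p1
p1 | xzzzyx[z]y
No transition is defined for (p1, z); M halts in state p1.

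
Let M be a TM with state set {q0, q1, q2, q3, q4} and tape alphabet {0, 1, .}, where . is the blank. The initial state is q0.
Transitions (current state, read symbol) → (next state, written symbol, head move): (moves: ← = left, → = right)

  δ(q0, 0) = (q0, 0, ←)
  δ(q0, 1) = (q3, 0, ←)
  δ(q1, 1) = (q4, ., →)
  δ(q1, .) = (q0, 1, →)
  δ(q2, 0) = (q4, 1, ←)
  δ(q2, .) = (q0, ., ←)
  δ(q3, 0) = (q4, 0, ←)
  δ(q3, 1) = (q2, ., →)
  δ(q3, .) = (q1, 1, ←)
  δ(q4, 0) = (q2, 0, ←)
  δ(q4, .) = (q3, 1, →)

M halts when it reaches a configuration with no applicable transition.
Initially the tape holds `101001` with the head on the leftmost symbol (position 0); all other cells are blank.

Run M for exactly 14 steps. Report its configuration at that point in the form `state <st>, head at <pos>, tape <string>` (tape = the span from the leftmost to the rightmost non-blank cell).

q0 | ..[1]01001   read 1 → write 0, move ←, go to q3
q3 | .[.]001001   read . → write 1, move ←, go to q1
q1 | [.]1001001   read . → write 1, move →, go to q0
q0 | 1[1]001001   read 1 → write 0, move ←, go to q3
q3 | [1]0001001   read 1 → write ., move →, go to q2
q2 | .[0]001001   read 0 → write 1, move ←, go to q4
q4 | [.]1001001   read . → write 1, move →, go to q3
q3 | 1[1]001001   read 1 → write ., move →, go to q2
q2 | 1.[0]01001   read 0 → write 1, move ←, go to q4
q4 | 1[.]101001   read . → write 1, move →, go to q3
q3 | 11[1]01001   read 1 → write ., move →, go to q2
q2 | 11.[0]1001   read 0 → write 1, move ←, go to q4
q4 | 11[.]11001   read . → write 1, move →, go to q3
q3 | 111[1]1001   read 1 → write ., move →, go to q2
q2 | 111.[1]001
After 14 steps: state q2, head at 2, tape 111.1001.

state q2, head at 2, tape 111.1001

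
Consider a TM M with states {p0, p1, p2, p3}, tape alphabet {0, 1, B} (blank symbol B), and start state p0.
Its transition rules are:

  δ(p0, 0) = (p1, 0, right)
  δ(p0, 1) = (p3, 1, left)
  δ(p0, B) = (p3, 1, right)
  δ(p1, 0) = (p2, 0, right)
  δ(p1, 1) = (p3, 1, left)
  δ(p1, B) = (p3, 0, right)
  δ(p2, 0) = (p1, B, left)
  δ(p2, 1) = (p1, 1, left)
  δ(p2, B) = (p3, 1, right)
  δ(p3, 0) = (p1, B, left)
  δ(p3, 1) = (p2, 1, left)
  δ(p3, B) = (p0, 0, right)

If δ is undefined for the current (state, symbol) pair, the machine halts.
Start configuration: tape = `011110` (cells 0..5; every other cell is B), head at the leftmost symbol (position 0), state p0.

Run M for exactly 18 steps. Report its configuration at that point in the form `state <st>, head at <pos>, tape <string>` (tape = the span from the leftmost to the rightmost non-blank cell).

state=p0 head=0 tape=B[0]11110   (p0,0)→(p1,0,right)
state=p1 head=1 tape=B0[1]1110   (p1,1)→(p3,1,left)
state=p3 head=0 tape=B[0]11110   (p3,0)→(p1,B,left)
state=p1 head=-1 tape=[B]B11110   (p1,B)→(p3,0,right)
state=p3 head=0 tape=0[B]11110   (p3,B)→(p0,0,right)
state=p0 head=1 tape=00[1]1110   (p0,1)→(p3,1,left)
state=p3 head=0 tape=0[0]11110   (p3,0)→(p1,B,left)
state=p1 head=-1 tape=[0]B11110   (p1,0)→(p2,0,right)
state=p2 head=0 tape=0[B]11110   (p2,B)→(p3,1,right)
state=p3 head=1 tape=01[1]1110   (p3,1)→(p2,1,left)
state=p2 head=0 tape=0[1]11110   (p2,1)→(p1,1,left)
state=p1 head=-1 tape=[0]111110   (p1,0)→(p2,0,right)
state=p2 head=0 tape=0[1]11110   (p2,1)→(p1,1,left)
state=p1 head=-1 tape=[0]111110   (p1,0)→(p2,0,right)
state=p2 head=0 tape=0[1]11110   (p2,1)→(p1,1,left)
state=p1 head=-1 tape=[0]111110   (p1,0)→(p2,0,right)
state=p2 head=0 tape=0[1]11110   (p2,1)→(p1,1,left)
state=p1 head=-1 tape=[0]111110   (p1,0)→(p2,0,right)
state=p2 head=0 tape=0[1]11110
After 18 steps: state p2, head at 0, tape 0111110.

state p2, head at 0, tape 0111110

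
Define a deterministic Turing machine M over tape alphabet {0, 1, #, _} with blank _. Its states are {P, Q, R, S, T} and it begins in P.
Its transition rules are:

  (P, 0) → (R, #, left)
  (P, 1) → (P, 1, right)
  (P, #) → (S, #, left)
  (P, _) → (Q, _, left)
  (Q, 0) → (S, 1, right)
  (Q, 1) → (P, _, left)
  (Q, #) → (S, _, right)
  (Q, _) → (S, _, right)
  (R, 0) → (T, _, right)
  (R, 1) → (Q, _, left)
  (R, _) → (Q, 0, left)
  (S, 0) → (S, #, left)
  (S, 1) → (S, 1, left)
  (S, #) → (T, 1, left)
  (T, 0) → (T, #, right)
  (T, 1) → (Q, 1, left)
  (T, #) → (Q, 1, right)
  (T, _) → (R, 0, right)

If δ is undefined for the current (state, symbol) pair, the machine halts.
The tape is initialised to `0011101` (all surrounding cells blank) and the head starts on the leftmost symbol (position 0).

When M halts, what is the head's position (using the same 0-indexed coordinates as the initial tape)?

state=P head=0 tape=__[0]011101   (P,0)→(R,#,left)
state=R head=-1 tape=_[_]#011101   (R,_)→(Q,0,left)
state=Q head=-2 tape=[_]0#011101   (Q,_)→(S,_,right)
state=S head=-1 tape=_[0]#011101   (S,0)→(S,#,left)
state=S head=-2 tape=[_]##011101
At halt the head is at cell -2.

-2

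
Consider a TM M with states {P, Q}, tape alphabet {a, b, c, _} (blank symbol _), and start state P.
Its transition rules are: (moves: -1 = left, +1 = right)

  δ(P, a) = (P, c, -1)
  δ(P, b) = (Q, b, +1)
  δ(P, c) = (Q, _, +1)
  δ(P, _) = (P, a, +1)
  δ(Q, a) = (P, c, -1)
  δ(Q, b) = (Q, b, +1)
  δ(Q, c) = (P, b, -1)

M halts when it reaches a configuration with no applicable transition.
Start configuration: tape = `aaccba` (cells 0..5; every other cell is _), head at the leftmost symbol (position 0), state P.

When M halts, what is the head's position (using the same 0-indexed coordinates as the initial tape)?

6

state=P head=0 tape=_[a]accba_   (P,a)→(P,c,-1)
state=P head=-1 tape=[_]caccba_   (P,_)→(P,a,+1)
state=P head=0 tape=a[c]accba_   (P,c)→(Q,_,+1)
state=Q head=1 tape=a_[a]ccba_   (Q,a)→(P,c,-1)
state=P head=0 tape=a[_]cccba_   (P,_)→(P,a,+1)
state=P head=1 tape=aa[c]ccba_   (P,c)→(Q,_,+1)
state=Q head=2 tape=aa_[c]cba_   (Q,c)→(P,b,-1)
state=P head=1 tape=aa[_]bcba_   (P,_)→(P,a,+1)
state=P head=2 tape=aaa[b]cba_   (P,b)→(Q,b,+1)
state=Q head=3 tape=aaab[c]ba_   (Q,c)→(P,b,-1)
state=P head=2 tape=aaa[b]bba_   (P,b)→(Q,b,+1)
state=Q head=3 tape=aaab[b]ba_   (Q,b)→(Q,b,+1)
state=Q head=4 tape=aaabb[b]a_   (Q,b)→(Q,b,+1)
state=Q head=5 tape=aaabbb[a]_   (Q,a)→(P,c,-1)
state=P head=4 tape=aaabb[b]c_   (P,b)→(Q,b,+1)
state=Q head=5 tape=aaabbb[c]_   (Q,c)→(P,b,-1)
state=P head=4 tape=aaabb[b]b_   (P,b)→(Q,b,+1)
state=Q head=5 tape=aaabbb[b]_   (Q,b)→(Q,b,+1)
state=Q head=6 tape=aaabbbb[_]
At halt the head is at cell 6.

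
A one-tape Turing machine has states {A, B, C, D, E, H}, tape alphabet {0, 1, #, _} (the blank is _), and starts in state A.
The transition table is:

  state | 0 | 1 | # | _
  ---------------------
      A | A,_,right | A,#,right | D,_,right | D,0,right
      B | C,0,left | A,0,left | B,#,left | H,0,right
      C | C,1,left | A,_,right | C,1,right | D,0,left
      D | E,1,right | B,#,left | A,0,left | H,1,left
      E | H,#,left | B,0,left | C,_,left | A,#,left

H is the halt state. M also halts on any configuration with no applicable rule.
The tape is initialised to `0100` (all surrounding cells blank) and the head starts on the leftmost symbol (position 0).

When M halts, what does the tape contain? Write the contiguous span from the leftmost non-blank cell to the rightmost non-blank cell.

A | [0]100__   read 0 → write _, move right, go to A
A | _[1]00__   read 1 → write #, move right, go to A
A | _#[0]0__   read 0 → write _, move right, go to A
A | _#_[0]__   read 0 → write _, move right, go to A
A | _#__[_]_   read _ → write 0, move right, go to D
D | _#__0[_]   read _ → write 1, move left, go to H
H | _#__[0]1
The non-blank tape span at halt is #__01.

#__01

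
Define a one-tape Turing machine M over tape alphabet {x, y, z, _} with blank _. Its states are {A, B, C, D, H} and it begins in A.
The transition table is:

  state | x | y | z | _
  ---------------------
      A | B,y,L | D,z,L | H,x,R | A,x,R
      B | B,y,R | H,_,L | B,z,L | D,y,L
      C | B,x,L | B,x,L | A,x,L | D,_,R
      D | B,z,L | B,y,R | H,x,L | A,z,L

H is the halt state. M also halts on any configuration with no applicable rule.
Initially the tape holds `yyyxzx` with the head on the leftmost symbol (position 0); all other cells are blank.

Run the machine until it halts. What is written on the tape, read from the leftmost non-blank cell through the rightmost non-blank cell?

A | __[y]yyxzx   read y → write z, move L, go to D
D | _[_]zyyxzx   read _ → write z, move L, go to A
A | [_]zzyyxzx   read _ → write x, move R, go to A
A | x[z]zyyxzx   read z → write x, move R, go to H
H | xx[z]yyxzx
The non-blank tape span at halt is xxzyyxzx.

xxzyyxzx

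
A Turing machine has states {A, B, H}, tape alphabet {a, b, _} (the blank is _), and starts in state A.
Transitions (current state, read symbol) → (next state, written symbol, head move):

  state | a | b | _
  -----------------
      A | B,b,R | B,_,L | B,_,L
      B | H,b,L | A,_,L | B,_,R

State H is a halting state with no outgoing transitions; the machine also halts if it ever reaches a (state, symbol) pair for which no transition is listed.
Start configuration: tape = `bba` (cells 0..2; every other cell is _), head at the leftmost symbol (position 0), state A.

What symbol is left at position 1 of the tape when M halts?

_

A | _[b]ba   read b → write _, move L, go to B
B | [_]_ba   read _ → write _, move R, go to B
B | _[_]ba   read _ → write _, move R, go to B
B | __[b]a   read b → write _, move L, go to A
A | _[_]_a   read _ → write _, move L, go to B
B | [_]__a   read _ → write _, move R, go to B
B | _[_]_a   read _ → write _, move R, go to B
B | __[_]a   read _ → write _, move R, go to B
B | ___[a]   read a → write b, move L, go to H
H | __[_]b
Cell 1 holds _ when M halts.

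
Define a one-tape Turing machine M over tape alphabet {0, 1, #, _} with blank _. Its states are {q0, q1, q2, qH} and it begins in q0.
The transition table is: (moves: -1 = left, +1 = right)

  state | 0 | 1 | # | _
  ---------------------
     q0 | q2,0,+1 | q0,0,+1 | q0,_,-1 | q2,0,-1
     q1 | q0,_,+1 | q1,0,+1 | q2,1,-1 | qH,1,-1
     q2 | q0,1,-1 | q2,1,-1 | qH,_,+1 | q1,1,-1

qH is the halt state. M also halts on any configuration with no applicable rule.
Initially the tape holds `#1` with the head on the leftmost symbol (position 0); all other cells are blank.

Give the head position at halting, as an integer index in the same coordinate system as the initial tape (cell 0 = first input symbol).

q0 | ____[#]1   read # → write _, move -1, go to q0
q0 | ___[_]_1   read _ → write 0, move -1, go to q2
q2 | __[_]0_1   read _ → write 1, move -1, go to q1
q1 | _[_]10_1   read _ → write 1, move -1, go to qH
qH | [_]110_1
At halt the head is at cell -4.

-4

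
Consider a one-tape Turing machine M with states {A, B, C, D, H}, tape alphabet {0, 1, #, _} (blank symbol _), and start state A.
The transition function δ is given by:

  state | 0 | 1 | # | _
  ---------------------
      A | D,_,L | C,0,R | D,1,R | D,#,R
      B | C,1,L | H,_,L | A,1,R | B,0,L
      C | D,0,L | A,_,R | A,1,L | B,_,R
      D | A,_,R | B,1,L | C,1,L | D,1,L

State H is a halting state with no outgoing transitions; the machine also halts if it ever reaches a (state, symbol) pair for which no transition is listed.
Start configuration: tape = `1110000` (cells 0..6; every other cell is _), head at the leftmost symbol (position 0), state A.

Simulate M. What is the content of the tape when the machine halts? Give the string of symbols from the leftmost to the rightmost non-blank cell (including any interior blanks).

0__1_0

state=A head=0 tape=[1]110000   (A,1)→(C,0,R)
state=C head=1 tape=0[1]10000   (C,1)→(A,_,R)
state=A head=2 tape=0_[1]0000   (A,1)→(C,0,R)
state=C head=3 tape=0_0[0]000   (C,0)→(D,0,L)
state=D head=2 tape=0_[0]0000   (D,0)→(A,_,R)
state=A head=3 tape=0__[0]000   (A,0)→(D,_,L)
state=D head=2 tape=0_[_]_000   (D,_)→(D,1,L)
state=D head=1 tape=0[_]1_000   (D,_)→(D,1,L)
state=D head=0 tape=[0]11_000   (D,0)→(A,_,R)
state=A head=1 tape=_[1]1_000   (A,1)→(C,0,R)
state=C head=2 tape=_0[1]_000   (C,1)→(A,_,R)
state=A head=3 tape=_0_[_]000   (A,_)→(D,#,R)
state=D head=4 tape=_0_#[0]00   (D,0)→(A,_,R)
state=A head=5 tape=_0_#_[0]0   (A,0)→(D,_,L)
state=D head=4 tape=_0_#[_]_0   (D,_)→(D,1,L)
state=D head=3 tape=_0_[#]1_0   (D,#)→(C,1,L)
state=C head=2 tape=_0[_]11_0   (C,_)→(B,_,R)
state=B head=3 tape=_0_[1]1_0   (B,1)→(H,_,L)
state=H head=2 tape=_0[_]_1_0
The non-blank tape span at halt is 0__1_0.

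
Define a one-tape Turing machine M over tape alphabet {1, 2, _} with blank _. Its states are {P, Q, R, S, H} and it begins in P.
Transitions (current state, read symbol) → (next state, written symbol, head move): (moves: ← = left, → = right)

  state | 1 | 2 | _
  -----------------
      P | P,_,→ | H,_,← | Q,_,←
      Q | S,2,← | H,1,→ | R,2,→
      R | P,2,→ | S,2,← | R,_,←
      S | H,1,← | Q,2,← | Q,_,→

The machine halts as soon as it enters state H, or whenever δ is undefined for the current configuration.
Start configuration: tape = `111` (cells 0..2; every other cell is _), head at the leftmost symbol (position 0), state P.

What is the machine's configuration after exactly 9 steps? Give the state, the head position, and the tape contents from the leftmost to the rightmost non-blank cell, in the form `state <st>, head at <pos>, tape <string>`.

state=P head=0 tape=[1]11_   (P,1)→(P,_,→)
state=P head=1 tape=_[1]1_   (P,1)→(P,_,→)
state=P head=2 tape=__[1]_   (P,1)→(P,_,→)
state=P head=3 tape=___[_]   (P,_)→(Q,_,←)
state=Q head=2 tape=__[_]_   (Q,_)→(R,2,→)
state=R head=3 tape=__2[_]   (R,_)→(R,_,←)
state=R head=2 tape=__[2]_   (R,2)→(S,2,←)
state=S head=1 tape=_[_]2_   (S,_)→(Q,_,→)
state=Q head=2 tape=__[2]_   (Q,2)→(H,1,→)
state=H head=3 tape=__1[_]
After 9 steps: state H, head at 3, tape 1.

state H, head at 3, tape 1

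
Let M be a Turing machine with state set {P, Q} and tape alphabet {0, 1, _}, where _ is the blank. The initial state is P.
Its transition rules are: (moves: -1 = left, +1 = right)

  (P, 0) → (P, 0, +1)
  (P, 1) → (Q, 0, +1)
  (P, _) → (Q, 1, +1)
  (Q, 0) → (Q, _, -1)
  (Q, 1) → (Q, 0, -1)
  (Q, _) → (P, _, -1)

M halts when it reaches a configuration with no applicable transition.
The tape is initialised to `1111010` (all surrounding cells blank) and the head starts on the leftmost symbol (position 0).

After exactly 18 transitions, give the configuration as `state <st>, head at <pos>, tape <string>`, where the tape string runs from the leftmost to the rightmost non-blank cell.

P | __[1]111010   read 1 → write 0, move +1, go to Q
Q | __0[1]11010   read 1 → write 0, move -1, go to Q
Q | __[0]011010   read 0 → write _, move -1, go to Q
Q | _[_]_011010   read _ → write _, move -1, go to P
P | [_]__011010   read _ → write 1, move +1, go to Q
Q | 1[_]_011010   read _ → write _, move -1, go to P
P | [1]__011010   read 1 → write 0, move +1, go to Q
Q | 0[_]_011010   read _ → write _, move -1, go to P
P | [0]__011010   read 0 → write 0, move +1, go to P
P | 0[_]_011010   read _ → write 1, move +1, go to Q
Q | 01[_]011010   read _ → write _, move -1, go to P
P | 0[1]_011010   read 1 → write 0, move +1, go to Q
Q | 00[_]011010   read _ → write _, move -1, go to P
P | 0[0]_011010   read 0 → write 0, move +1, go to P
P | 00[_]011010   read _ → write 1, move +1, go to Q
Q | 001[0]11010   read 0 → write _, move -1, go to Q
Q | 00[1]_11010   read 1 → write 0, move -1, go to Q
Q | 0[0]0_11010   read 0 → write _, move -1, go to Q
Q | [0]_0_11010
After 18 steps: state Q, head at -2, tape 0_0_11010.

state Q, head at -2, tape 0_0_11010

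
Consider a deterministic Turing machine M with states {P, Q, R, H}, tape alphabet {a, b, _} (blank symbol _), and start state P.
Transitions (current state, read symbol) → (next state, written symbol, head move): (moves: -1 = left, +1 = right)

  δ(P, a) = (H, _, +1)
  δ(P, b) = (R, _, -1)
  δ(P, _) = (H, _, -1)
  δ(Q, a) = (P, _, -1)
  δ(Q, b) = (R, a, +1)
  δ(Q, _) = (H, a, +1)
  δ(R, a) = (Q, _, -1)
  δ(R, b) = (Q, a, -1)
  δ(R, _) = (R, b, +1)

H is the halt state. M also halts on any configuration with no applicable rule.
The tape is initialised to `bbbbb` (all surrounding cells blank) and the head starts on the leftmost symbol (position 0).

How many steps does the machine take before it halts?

state=P head=0 tape=____[b]bbbb   (P,b)→(R,_,-1)
state=R head=-1 tape=___[_]_bbbb   (R,_)→(R,b,+1)
state=R head=0 tape=___b[_]bbbb   (R,_)→(R,b,+1)
state=R head=1 tape=___bb[b]bbb   (R,b)→(Q,a,-1)
state=Q head=0 tape=___b[b]abbb   (Q,b)→(R,a,+1)
state=R head=1 tape=___ba[a]bbb   (R,a)→(Q,_,-1)
state=Q head=0 tape=___b[a]_bbb   (Q,a)→(P,_,-1)
state=P head=-1 tape=___[b]__bbb   (P,b)→(R,_,-1)
state=R head=-2 tape=__[_]___bbb   (R,_)→(R,b,+1)
state=R head=-1 tape=__b[_]__bbb   (R,_)→(R,b,+1)
state=R head=0 tape=__bb[_]_bbb   (R,_)→(R,b,+1)
state=R head=1 tape=__bbb[_]bbb   (R,_)→(R,b,+1)
state=R head=2 tape=__bbbb[b]bb   (R,b)→(Q,a,-1)
state=Q head=1 tape=__bbb[b]abb   (Q,b)→(R,a,+1)
state=R head=2 tape=__bbba[a]bb   (R,a)→(Q,_,-1)
state=Q head=1 tape=__bbb[a]_bb   (Q,a)→(P,_,-1)
state=P head=0 tape=__bb[b]__bb   (P,b)→(R,_,-1)
state=R head=-1 tape=__b[b]___bb   (R,b)→(Q,a,-1)
state=Q head=-2 tape=__[b]a___bb   (Q,b)→(R,a,+1)
state=R head=-1 tape=__a[a]___bb   (R,a)→(Q,_,-1)
state=Q head=-2 tape=__[a]____bb   (Q,a)→(P,_,-1)
state=P head=-3 tape=_[_]_____bb   (P,_)→(H,_,-1)
state=H head=-4 tape=[_]______bb
M halts after 22 transitions.

22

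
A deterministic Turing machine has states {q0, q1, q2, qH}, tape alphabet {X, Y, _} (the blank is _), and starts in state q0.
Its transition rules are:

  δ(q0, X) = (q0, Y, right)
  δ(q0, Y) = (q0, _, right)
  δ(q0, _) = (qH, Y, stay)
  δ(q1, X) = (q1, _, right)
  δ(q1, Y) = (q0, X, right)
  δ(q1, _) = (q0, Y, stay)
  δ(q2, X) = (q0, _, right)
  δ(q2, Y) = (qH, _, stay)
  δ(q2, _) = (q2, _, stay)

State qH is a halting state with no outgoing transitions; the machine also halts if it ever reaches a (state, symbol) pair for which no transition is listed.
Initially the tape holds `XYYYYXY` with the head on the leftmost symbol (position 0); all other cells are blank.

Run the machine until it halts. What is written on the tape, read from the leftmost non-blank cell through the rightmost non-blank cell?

q0 | [X]YYYYXY_   read X → write Y, move right, go to q0
q0 | Y[Y]YYYXY_   read Y → write _, move right, go to q0
q0 | Y_[Y]YYXY_   read Y → write _, move right, go to q0
q0 | Y__[Y]YXY_   read Y → write _, move right, go to q0
q0 | Y___[Y]XY_   read Y → write _, move right, go to q0
q0 | Y____[X]Y_   read X → write Y, move right, go to q0
q0 | Y____Y[Y]_   read Y → write _, move right, go to q0
q0 | Y____Y_[_]   read _ → write Y, move stay, go to qH
qH | Y____Y_[Y]
The non-blank tape span at halt is Y____Y_Y.

Y____Y_Y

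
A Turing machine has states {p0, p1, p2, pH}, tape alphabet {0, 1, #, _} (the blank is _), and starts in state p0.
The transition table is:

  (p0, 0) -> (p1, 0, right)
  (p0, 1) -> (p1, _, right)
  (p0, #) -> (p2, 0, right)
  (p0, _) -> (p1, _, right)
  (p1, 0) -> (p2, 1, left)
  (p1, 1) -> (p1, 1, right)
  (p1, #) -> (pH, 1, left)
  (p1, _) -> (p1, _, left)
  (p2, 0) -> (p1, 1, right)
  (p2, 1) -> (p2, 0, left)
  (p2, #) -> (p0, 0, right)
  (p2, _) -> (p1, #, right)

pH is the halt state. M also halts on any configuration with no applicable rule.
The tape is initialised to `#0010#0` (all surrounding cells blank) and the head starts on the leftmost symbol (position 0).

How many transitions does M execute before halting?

32

state=p0 head=0 tape=_[#]0010#0   (p0,#)→(p2,0,right)
state=p2 head=1 tape=_0[0]010#0   (p2,0)→(p1,1,right)
state=p1 head=2 tape=_01[0]10#0   (p1,0)→(p2,1,left)
state=p2 head=1 tape=_0[1]110#0   (p2,1)→(p2,0,left)
state=p2 head=0 tape=_[0]0110#0   (p2,0)→(p1,1,right)
state=p1 head=1 tape=_1[0]110#0   (p1,0)→(p2,1,left)
state=p2 head=0 tape=_[1]1110#0   (p2,1)→(p2,0,left)
state=p2 head=-1 tape=[_]01110#0   (p2,_)→(p1,#,right)
state=p1 head=0 tape=#[0]1110#0   (p1,0)→(p2,1,left)
state=p2 head=-1 tape=[#]11110#0   (p2,#)→(p0,0,right)
state=p0 head=0 tape=0[1]1110#0   (p0,1)→(p1,_,right)
state=p1 head=1 tape=0_[1]110#0   (p1,1)→(p1,1,right)
state=p1 head=2 tape=0_1[1]10#0   (p1,1)→(p1,1,right)
state=p1 head=3 tape=0_11[1]0#0   (p1,1)→(p1,1,right)
state=p1 head=4 tape=0_111[0]#0   (p1,0)→(p2,1,left)
state=p2 head=3 tape=0_11[1]1#0   (p2,1)→(p2,0,left)
state=p2 head=2 tape=0_1[1]01#0   (p2,1)→(p2,0,left)
state=p2 head=1 tape=0_[1]001#0   (p2,1)→(p2,0,left)
state=p2 head=0 tape=0[_]0001#0   (p2,_)→(p1,#,right)
state=p1 head=1 tape=0#[0]001#0   (p1,0)→(p2,1,left)
state=p2 head=0 tape=0[#]1001#0   (p2,#)→(p0,0,right)
state=p0 head=1 tape=00[1]001#0   (p0,1)→(p1,_,right)
state=p1 head=2 tape=00_[0]01#0   (p1,0)→(p2,1,left)
state=p2 head=1 tape=00[_]101#0   (p2,_)→(p1,#,right)
state=p1 head=2 tape=00#[1]01#0   (p1,1)→(p1,1,right)
state=p1 head=3 tape=00#1[0]1#0   (p1,0)→(p2,1,left)
state=p2 head=2 tape=00#[1]11#0   (p2,1)→(p2,0,left)
state=p2 head=1 tape=00[#]011#0   (p2,#)→(p0,0,right)
state=p0 head=2 tape=000[0]11#0   (p0,0)→(p1,0,right)
state=p1 head=3 tape=0000[1]1#0   (p1,1)→(p1,1,right)
state=p1 head=4 tape=00001[1]#0   (p1,1)→(p1,1,right)
state=p1 head=5 tape=000011[#]0   (p1,#)→(pH,1,left)
state=pH head=4 tape=00001[1]10
M halts after 32 transitions.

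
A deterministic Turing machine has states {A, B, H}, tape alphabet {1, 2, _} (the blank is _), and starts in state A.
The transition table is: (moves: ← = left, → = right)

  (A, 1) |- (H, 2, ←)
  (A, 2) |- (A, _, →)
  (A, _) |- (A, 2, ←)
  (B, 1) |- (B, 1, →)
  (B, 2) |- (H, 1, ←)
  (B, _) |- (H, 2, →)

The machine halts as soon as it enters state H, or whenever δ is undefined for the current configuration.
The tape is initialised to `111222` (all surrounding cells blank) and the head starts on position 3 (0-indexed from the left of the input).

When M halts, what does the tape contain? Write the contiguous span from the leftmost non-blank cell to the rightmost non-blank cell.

1122222

state=A head=3 tape=111[2]22_   (A,2)→(A,_,→)
state=A head=4 tape=111_[2]2_   (A,2)→(A,_,→)
state=A head=5 tape=111__[2]_   (A,2)→(A,_,→)
state=A head=6 tape=111___[_]   (A,_)→(A,2,←)
state=A head=5 tape=111__[_]2   (A,_)→(A,2,←)
state=A head=4 tape=111_[_]22   (A,_)→(A,2,←)
state=A head=3 tape=111[_]222   (A,_)→(A,2,←)
state=A head=2 tape=11[1]2222   (A,1)→(H,2,←)
state=H head=1 tape=1[1]22222
The non-blank tape span at halt is 1122222.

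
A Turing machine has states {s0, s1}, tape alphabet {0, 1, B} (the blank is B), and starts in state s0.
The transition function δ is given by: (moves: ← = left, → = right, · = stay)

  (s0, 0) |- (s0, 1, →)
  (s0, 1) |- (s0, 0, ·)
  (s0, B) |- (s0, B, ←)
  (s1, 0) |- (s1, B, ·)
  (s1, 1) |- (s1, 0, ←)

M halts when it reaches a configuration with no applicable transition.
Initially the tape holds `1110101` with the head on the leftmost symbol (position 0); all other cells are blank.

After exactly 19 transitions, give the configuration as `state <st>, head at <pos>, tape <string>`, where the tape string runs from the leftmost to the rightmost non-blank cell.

state s0, head at 6, tape 1111111

state=s0 head=0 tape=[1]110101B   (s0,1)→(s0,0,·)
state=s0 head=0 tape=[0]110101B   (s0,0)→(s0,1,→)
state=s0 head=1 tape=1[1]10101B   (s0,1)→(s0,0,·)
state=s0 head=1 tape=1[0]10101B   (s0,0)→(s0,1,→)
state=s0 head=2 tape=11[1]0101B   (s0,1)→(s0,0,·)
state=s0 head=2 tape=11[0]0101B   (s0,0)→(s0,1,→)
state=s0 head=3 tape=111[0]101B   (s0,0)→(s0,1,→)
state=s0 head=4 tape=1111[1]01B   (s0,1)→(s0,0,·)
state=s0 head=4 tape=1111[0]01B   (s0,0)→(s0,1,→)
state=s0 head=5 tape=11111[0]1B   (s0,0)→(s0,1,→)
state=s0 head=6 tape=111111[1]B   (s0,1)→(s0,0,·)
state=s0 head=6 tape=111111[0]B   (s0,0)→(s0,1,→)
state=s0 head=7 tape=1111111[B]   (s0,B)→(s0,B,←)
state=s0 head=6 tape=111111[1]B   (s0,1)→(s0,0,·)
state=s0 head=6 tape=111111[0]B   (s0,0)→(s0,1,→)
state=s0 head=7 tape=1111111[B]   (s0,B)→(s0,B,←)
state=s0 head=6 tape=111111[1]B   (s0,1)→(s0,0,·)
state=s0 head=6 tape=111111[0]B   (s0,0)→(s0,1,→)
state=s0 head=7 tape=1111111[B]   (s0,B)→(s0,B,←)
state=s0 head=6 tape=111111[1]B
After 19 steps: state s0, head at 6, tape 1111111.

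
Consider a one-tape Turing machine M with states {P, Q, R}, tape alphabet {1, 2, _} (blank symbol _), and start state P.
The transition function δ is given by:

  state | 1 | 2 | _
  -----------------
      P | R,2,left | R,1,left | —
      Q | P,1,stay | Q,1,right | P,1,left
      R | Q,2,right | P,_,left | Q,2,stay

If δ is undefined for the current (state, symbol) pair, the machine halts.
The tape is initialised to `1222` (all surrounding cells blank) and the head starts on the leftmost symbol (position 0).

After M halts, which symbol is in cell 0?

2

state=P head=0 tape=__[1]222__   (P,1)→(R,2,left)
state=R head=-1 tape=_[_]2222__   (R,_)→(Q,2,stay)
state=Q head=-1 tape=_[2]2222__   (Q,2)→(Q,1,right)
state=Q head=0 tape=_1[2]222__   (Q,2)→(Q,1,right)
state=Q head=1 tape=_11[2]22__   (Q,2)→(Q,1,right)
state=Q head=2 tape=_111[2]2__   (Q,2)→(Q,1,right)
state=Q head=3 tape=_1111[2]__   (Q,2)→(Q,1,right)
state=Q head=4 tape=_11111[_]_   (Q,_)→(P,1,left)
state=P head=3 tape=_1111[1]1_   (P,1)→(R,2,left)
state=R head=2 tape=_111[1]21_   (R,1)→(Q,2,right)
state=Q head=3 tape=_1112[2]1_   (Q,2)→(Q,1,right)
state=Q head=4 tape=_11121[1]_   (Q,1)→(P,1,stay)
state=P head=4 tape=_11121[1]_   (P,1)→(R,2,left)
state=R head=3 tape=_1112[1]2_   (R,1)→(Q,2,right)
state=Q head=4 tape=_11122[2]_   (Q,2)→(Q,1,right)
state=Q head=5 tape=_111221[_]   (Q,_)→(P,1,left)
state=P head=4 tape=_11122[1]1   (P,1)→(R,2,left)
state=R head=3 tape=_1112[2]21   (R,2)→(P,_,left)
state=P head=2 tape=_111[2]_21   (P,2)→(R,1,left)
state=R head=1 tape=_11[1]1_21   (R,1)→(Q,2,right)
state=Q head=2 tape=_112[1]_21   (Q,1)→(P,1,stay)
state=P head=2 tape=_112[1]_21   (P,1)→(R,2,left)
state=R head=1 tape=_11[2]2_21   (R,2)→(P,_,left)
state=P head=0 tape=_1[1]_2_21   (P,1)→(R,2,left)
state=R head=-1 tape=_[1]2_2_21   (R,1)→(Q,2,right)
state=Q head=0 tape=_2[2]_2_21   (Q,2)→(Q,1,right)
state=Q head=1 tape=_21[_]2_21   (Q,_)→(P,1,left)
state=P head=0 tape=_2[1]12_21   (P,1)→(R,2,left)
state=R head=-1 tape=_[2]212_21   (R,2)→(P,_,left)
state=P head=-2 tape=[_]_212_21
Cell 0 holds 2 when M halts.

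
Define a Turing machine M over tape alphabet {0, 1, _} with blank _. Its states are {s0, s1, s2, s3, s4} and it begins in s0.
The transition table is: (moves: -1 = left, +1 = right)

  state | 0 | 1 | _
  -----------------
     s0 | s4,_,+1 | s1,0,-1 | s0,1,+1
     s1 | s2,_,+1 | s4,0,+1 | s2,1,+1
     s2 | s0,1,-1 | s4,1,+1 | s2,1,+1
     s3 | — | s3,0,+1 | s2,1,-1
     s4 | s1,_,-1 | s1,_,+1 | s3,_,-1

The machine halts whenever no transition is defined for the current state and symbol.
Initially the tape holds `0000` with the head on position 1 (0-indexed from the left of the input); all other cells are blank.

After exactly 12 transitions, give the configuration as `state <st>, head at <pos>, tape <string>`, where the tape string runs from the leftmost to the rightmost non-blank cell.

s0 | 0[0]00_   read 0 → write _, move +1, go to s4
s4 | 0_[0]0_   read 0 → write _, move -1, go to s1
s1 | 0[_]_0_   read _ → write 1, move +1, go to s2
s2 | 01[_]0_   read _ → write 1, move +1, go to s2
s2 | 011[0]_   read 0 → write 1, move -1, go to s0
s0 | 01[1]1_   read 1 → write 0, move -1, go to s1
s1 | 0[1]01_   read 1 → write 0, move +1, go to s4
s4 | 00[0]1_   read 0 → write _, move -1, go to s1
s1 | 0[0]_1_   read 0 → write _, move +1, go to s2
s2 | 0_[_]1_   read _ → write 1, move +1, go to s2
s2 | 0_1[1]_   read 1 → write 1, move +1, go to s4
s4 | 0_11[_]   read _ → write _, move -1, go to s3
s3 | 0_1[1]_
After 12 steps: state s3, head at 3, tape 0_11.

state s3, head at 3, tape 0_11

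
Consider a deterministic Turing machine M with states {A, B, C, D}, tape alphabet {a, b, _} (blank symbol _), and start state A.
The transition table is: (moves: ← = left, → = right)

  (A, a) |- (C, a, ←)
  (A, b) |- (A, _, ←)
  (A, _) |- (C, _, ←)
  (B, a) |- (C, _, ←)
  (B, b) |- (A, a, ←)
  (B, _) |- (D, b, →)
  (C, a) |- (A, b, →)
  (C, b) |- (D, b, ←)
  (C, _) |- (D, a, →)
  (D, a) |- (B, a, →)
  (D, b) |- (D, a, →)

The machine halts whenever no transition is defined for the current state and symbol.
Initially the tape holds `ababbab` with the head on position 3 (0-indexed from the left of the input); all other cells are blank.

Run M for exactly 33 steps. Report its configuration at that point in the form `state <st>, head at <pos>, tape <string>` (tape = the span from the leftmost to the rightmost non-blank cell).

state C, head at -4, tape aa___a_bab

state=A head=3 tape=____aba[b]bab   (A,b)→(A,_,←)
state=A head=2 tape=____ab[a]_bab   (A,a)→(C,a,←)
state=C head=1 tape=____a[b]a_bab   (C,b)→(D,b,←)
state=D head=0 tape=____[a]ba_bab   (D,a)→(B,a,→)
state=B head=1 tape=____a[b]a_bab   (B,b)→(A,a,←)
state=A head=0 tape=____[a]aa_bab   (A,a)→(C,a,←)
state=C head=-1 tape=___[_]aaa_bab   (C,_)→(D,a,→)
state=D head=0 tape=___a[a]aa_bab   (D,a)→(B,a,→)
state=B head=1 tape=___aa[a]a_bab   (B,a)→(C,_,←)
state=C head=0 tape=___a[a]_a_bab   (C,a)→(A,b,→)
state=A head=1 tape=___ab[_]a_bab   (A,_)→(C,_,←)
state=C head=0 tape=___a[b]_a_bab   (C,b)→(D,b,←)
state=D head=-1 tape=___[a]b_a_bab   (D,a)→(B,a,→)
state=B head=0 tape=___a[b]_a_bab   (B,b)→(A,a,←)
state=A head=-1 tape=___[a]a_a_bab   (A,a)→(C,a,←)
state=C head=-2 tape=__[_]aa_a_bab   (C,_)→(D,a,→)
state=D head=-1 tape=__a[a]a_a_bab   (D,a)→(B,a,→)
state=B head=0 tape=__aa[a]_a_bab   (B,a)→(C,_,←)
state=C head=-1 tape=__a[a]__a_bab   (C,a)→(A,b,→)
state=A head=0 tape=__ab[_]_a_bab   (A,_)→(C,_,←)
state=C head=-1 tape=__a[b]__a_bab   (C,b)→(D,b,←)
state=D head=-2 tape=__[a]b__a_bab   (D,a)→(B,a,→)
state=B head=-1 tape=__a[b]__a_bab   (B,b)→(A,a,←)
state=A head=-2 tape=__[a]a__a_bab   (A,a)→(C,a,←)
state=C head=-3 tape=_[_]aa__a_bab   (C,_)→(D,a,→)
state=D head=-2 tape=_a[a]a__a_bab   (D,a)→(B,a,→)
state=B head=-1 tape=_aa[a]__a_bab   (B,a)→(C,_,←)
state=C head=-2 tape=_a[a]___a_bab   (C,a)→(A,b,→)
state=A head=-1 tape=_ab[_]__a_bab   (A,_)→(C,_,←)
state=C head=-2 tape=_a[b]___a_bab   (C,b)→(D,b,←)
state=D head=-3 tape=_[a]b___a_bab   (D,a)→(B,a,→)
state=B head=-2 tape=_a[b]___a_bab   (B,b)→(A,a,←)
state=A head=-3 tape=_[a]a___a_bab   (A,a)→(C,a,←)
state=C head=-4 tape=[_]aa___a_bab
After 33 steps: state C, head at -4, tape aa___a_bab.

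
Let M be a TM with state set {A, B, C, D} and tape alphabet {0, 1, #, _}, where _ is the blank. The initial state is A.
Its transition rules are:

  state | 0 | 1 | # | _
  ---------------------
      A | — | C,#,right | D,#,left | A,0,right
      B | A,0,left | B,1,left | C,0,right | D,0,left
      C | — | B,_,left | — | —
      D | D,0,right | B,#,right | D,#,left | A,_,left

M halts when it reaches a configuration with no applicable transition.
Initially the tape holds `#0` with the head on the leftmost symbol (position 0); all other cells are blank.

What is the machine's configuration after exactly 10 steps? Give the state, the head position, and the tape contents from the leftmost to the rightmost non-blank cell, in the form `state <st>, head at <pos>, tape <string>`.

A | __[#]0   read # → write #, move left, go to D
D | _[_]#0   read _ → write _, move left, go to A
A | [_]_#0   read _ → write 0, move right, go to A
A | 0[_]#0   read _ → write 0, move right, go to A
A | 00[#]0   read # → write #, move left, go to D
D | 0[0]#0   read 0 → write 0, move right, go to D
D | 00[#]0   read # → write #, move left, go to D
D | 0[0]#0   read 0 → write 0, move right, go to D
D | 00[#]0   read # → write #, move left, go to D
D | 0[0]#0   read 0 → write 0, move right, go to D
D | 00[#]0
After 10 steps: state D, head at 0, tape 00#0.

state D, head at 0, tape 00#0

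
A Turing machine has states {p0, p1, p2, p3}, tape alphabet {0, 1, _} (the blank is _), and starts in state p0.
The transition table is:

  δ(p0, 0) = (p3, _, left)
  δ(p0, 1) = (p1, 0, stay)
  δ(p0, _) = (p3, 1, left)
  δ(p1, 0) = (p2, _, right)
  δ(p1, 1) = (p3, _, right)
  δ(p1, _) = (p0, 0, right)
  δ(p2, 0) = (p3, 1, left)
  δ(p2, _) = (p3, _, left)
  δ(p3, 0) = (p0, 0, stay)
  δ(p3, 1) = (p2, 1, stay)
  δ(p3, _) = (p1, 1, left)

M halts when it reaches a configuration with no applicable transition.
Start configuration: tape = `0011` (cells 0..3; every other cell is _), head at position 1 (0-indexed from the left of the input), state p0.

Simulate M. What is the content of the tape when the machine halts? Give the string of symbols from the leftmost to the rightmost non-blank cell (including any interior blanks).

state=p0 head=1 tape=__0[0]11   (p0,0)→(p3,_,left)
state=p3 head=0 tape=__[0]_11   (p3,0)→(p0,0,stay)
state=p0 head=0 tape=__[0]_11   (p0,0)→(p3,_,left)
state=p3 head=-1 tape=_[_]__11   (p3,_)→(p1,1,left)
state=p1 head=-2 tape=[_]1__11   (p1,_)→(p0,0,right)
state=p0 head=-1 tape=0[1]__11   (p0,1)→(p1,0,stay)
state=p1 head=-1 tape=0[0]__11   (p1,0)→(p2,_,right)
state=p2 head=0 tape=0_[_]_11   (p2,_)→(p3,_,left)
state=p3 head=-1 tape=0[_]__11   (p3,_)→(p1,1,left)
state=p1 head=-2 tape=[0]1__11   (p1,0)→(p2,_,right)
state=p2 head=-1 tape=_[1]__11
The non-blank tape span at halt is 1__11.

1__11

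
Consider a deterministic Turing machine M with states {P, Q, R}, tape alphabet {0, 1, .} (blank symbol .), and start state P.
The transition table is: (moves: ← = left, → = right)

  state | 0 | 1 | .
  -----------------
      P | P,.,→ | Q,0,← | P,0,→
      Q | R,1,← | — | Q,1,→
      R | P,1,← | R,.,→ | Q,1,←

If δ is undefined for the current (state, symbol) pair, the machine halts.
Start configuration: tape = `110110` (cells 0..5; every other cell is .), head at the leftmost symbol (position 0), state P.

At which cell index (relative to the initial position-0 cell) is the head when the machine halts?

P | .[1]10110   read 1 → write 0, move ←, go to Q
Q | [.]010110   read . → write 1, move →, go to Q
Q | 1[0]10110   read 0 → write 1, move ←, go to R
R | [1]110110   read 1 → write ., move →, go to R
R | .[1]10110   read 1 → write ., move →, go to R
R | ..[1]0110   read 1 → write ., move →, go to R
R | ...[0]110   read 0 → write 1, move ←, go to P
P | ..[.]1110   read . → write 0, move →, go to P
P | ..0[1]110   read 1 → write 0, move ←, go to Q
Q | ..[0]0110   read 0 → write 1, move ←, go to R
R | .[.]10110   read . → write 1, move ←, go to Q
Q | [.]110110   read . → write 1, move →, go to Q
Q | 1[1]10110
At halt the head is at cell 0.

0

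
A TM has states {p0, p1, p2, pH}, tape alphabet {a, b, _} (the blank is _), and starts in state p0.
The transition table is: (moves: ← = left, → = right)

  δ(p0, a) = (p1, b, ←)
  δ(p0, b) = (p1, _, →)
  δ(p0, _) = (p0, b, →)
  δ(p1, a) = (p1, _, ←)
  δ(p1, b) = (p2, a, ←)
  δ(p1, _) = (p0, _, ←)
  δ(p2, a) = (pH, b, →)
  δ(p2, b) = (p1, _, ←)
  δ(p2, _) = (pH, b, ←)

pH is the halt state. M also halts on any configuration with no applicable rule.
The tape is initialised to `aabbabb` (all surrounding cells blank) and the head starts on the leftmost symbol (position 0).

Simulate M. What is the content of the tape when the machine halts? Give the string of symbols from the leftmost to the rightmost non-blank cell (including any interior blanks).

p0 | __[a]abbabb   read a → write b, move ←, go to p1
p1 | _[_]babbabb   read _ → write _, move ←, go to p0
p0 | [_]_babbabb   read _ → write b, move →, go to p0
p0 | b[_]babbabb   read _ → write b, move →, go to p0
p0 | bb[b]abbabb   read b → write _, move →, go to p1
p1 | bb_[a]bbabb   read a → write _, move ←, go to p1
p1 | bb[_]_bbabb   read _ → write _, move ←, go to p0
p0 | b[b]__bbabb   read b → write _, move →, go to p1
p1 | b_[_]_bbabb   read _ → write _, move ←, go to p0
p0 | b[_]__bbabb   read _ → write b, move →, go to p0
p0 | bb[_]_bbabb   read _ → write b, move →, go to p0
p0 | bbb[_]bbabb   read _ → write b, move →, go to p0
p0 | bbbb[b]babb   read b → write _, move →, go to p1
p1 | bbbb_[b]abb   read b → write a, move ←, go to p2
p2 | bbbb[_]aabb   read _ → write b, move ←, go to pH
pH | bbb[b]baabb
The non-blank tape span at halt is bbbbbaabb.

bbbbbaabb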